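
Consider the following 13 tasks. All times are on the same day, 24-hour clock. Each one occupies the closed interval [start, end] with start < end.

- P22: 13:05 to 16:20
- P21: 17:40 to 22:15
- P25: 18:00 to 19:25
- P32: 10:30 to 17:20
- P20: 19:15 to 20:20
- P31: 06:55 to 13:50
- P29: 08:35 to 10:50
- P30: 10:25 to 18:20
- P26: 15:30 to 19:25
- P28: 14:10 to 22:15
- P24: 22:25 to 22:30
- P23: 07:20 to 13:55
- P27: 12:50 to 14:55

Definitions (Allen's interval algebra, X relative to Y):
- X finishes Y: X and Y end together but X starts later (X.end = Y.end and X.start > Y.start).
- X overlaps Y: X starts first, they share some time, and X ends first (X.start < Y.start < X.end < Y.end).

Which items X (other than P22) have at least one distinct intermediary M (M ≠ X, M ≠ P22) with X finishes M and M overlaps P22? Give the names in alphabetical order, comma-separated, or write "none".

none

Target P22 = [13:05, 16:20].
Intermediaries M with M overlaps P22: P23, P27, P31.
Via P23 — items with X finishes P23: none.
Via P27 — items with X finishes P27: none.
Via P31 — items with X finishes P31: none.
Union: none.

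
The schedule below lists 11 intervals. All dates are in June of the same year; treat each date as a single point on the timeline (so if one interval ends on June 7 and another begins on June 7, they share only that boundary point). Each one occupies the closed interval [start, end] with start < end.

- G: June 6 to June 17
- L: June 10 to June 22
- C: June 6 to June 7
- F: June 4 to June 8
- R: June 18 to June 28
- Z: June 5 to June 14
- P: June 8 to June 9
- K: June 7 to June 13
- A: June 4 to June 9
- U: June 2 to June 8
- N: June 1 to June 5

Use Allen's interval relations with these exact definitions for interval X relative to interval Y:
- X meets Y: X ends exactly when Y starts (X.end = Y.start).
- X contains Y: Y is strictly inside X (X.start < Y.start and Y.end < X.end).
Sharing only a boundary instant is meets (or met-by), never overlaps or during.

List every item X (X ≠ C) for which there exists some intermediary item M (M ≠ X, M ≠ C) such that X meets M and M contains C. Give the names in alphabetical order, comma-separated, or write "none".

Target C = [June 6, June 7].
Intermediaries M with M contains C: A, F, U, Z.
Via A — items with X meets A: none.
Via F — items with X meets F: none.
Via U — items with X meets U: none.
Via Z — items with X meets Z: N.
Union: N.

N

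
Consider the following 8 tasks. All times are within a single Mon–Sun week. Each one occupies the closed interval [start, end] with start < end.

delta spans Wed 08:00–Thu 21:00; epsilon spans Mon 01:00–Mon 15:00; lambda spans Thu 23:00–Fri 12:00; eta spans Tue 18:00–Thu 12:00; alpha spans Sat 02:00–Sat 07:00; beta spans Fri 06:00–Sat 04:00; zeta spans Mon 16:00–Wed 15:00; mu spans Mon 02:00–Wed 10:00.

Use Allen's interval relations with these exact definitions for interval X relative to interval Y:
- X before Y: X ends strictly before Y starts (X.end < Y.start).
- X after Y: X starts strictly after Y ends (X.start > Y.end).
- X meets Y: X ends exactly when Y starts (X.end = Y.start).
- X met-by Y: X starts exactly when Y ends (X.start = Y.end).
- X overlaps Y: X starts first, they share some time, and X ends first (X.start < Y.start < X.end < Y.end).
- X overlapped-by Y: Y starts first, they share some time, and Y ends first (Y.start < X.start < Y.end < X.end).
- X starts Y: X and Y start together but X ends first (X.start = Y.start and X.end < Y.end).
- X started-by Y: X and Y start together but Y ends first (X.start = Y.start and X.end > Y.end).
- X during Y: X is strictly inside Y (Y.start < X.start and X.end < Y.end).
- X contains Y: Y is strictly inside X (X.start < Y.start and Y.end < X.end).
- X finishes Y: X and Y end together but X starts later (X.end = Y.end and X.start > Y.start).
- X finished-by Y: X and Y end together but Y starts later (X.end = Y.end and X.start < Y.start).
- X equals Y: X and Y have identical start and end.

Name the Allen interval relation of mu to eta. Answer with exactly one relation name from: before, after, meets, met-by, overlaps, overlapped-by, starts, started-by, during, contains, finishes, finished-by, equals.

mu = [Mon 02:00, Wed 10:00]; eta = [Tue 18:00, Thu 12:00].
Compare endpoints: mu.start < eta.start, mu.start < eta.end, mu.end > eta.start, mu.end < eta.end.
That pattern is 'overlaps'.

overlaps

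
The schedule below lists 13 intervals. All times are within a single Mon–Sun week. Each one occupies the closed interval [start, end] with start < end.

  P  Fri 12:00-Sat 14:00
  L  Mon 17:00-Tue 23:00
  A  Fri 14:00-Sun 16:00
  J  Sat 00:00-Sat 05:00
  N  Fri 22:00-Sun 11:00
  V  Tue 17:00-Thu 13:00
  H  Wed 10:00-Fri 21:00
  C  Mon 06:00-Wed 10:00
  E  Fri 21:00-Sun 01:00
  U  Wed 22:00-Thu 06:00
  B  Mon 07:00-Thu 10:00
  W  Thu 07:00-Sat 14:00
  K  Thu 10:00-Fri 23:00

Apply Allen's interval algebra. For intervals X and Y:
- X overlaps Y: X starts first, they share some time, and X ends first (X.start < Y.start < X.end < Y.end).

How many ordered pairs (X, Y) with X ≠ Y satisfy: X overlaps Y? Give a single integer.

Checking all 156 ordered pairs for relation 'overlaps'; matching pairs in alphabetical order:
(B, H): B overlaps H ✓
(B, V): B overlaps V ✓
(B, W): B overlaps W ✓
(C, B): C overlaps B ✓
(C, V): C overlaps V ✓
(E, N): E overlaps N ✓
(H, A): H overlaps A ✓
(H, K): H overlaps K ✓
(H, P): H overlaps P ✓
(H, W): H overlaps W ✓
(K, A): K overlaps A ✓
(K, E): K overlaps E ✓
(K, N): K overlaps N ✓
(K, P): K overlaps P ✓
(L, V): L overlaps V ✓
(P, A): P overlaps A ✓
(P, E): P overlaps E ✓
(P, N): P overlaps N ✓
(V, H): V overlaps H ✓
(V, K): V overlaps K ✓
(V, W): V overlaps W ✓
(W, A): W overlaps A ✓
(W, E): W overlaps E ✓
(W, N): W overlaps N ✓
Count: 24.

24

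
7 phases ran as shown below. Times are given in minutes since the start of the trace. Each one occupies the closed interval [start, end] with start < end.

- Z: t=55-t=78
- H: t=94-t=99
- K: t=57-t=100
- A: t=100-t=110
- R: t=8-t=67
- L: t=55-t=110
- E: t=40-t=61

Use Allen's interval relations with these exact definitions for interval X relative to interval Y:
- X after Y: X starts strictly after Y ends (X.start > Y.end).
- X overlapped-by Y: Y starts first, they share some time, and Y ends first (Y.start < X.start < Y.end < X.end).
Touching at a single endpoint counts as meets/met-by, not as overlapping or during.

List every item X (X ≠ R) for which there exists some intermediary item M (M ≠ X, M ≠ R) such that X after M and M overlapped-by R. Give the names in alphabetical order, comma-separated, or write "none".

A, H

Target R = [t=8, t=67].
Intermediaries M with M overlapped-by R: K, L, Z.
Via K — items with X after K: none.
Via L — items with X after L: none.
Via Z — items with X after Z: A, H.
Union: A, H.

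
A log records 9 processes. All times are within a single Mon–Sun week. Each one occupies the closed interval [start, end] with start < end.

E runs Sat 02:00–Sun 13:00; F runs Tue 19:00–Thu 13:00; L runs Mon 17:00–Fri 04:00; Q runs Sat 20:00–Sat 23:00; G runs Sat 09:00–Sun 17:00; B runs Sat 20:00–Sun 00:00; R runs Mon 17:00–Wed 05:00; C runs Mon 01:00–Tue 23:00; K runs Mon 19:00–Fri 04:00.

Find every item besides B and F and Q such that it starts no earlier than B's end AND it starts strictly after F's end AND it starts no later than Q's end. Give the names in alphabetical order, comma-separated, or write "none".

Conditions: its start is no earlier than B's end (X.start >= Sun 00:00) AND its start is strictly after F's end (X.start > Thu 13:00) AND its start is no later than Q's end (X.start <= Sat 23:00).
C: start Mon 01:00 >= Sun 00:00? ✗; start Mon 01:00 > Thu 13:00? ✗; start Mon 01:00 <= Sat 23:00? ✓ → no.
E: start Sat 02:00 >= Sun 00:00? ✗; start Sat 02:00 > Thu 13:00? ✓; start Sat 02:00 <= Sat 23:00? ✓ → no.
G: start Sat 09:00 >= Sun 00:00? ✗; start Sat 09:00 > Thu 13:00? ✓; start Sat 09:00 <= Sat 23:00? ✓ → no.
K: start Mon 19:00 >= Sun 00:00? ✗; start Mon 19:00 > Thu 13:00? ✗; start Mon 19:00 <= Sat 23:00? ✓ → no.
L: start Mon 17:00 >= Sun 00:00? ✗; start Mon 17:00 > Thu 13:00? ✗; start Mon 17:00 <= Sat 23:00? ✓ → no.
R: start Mon 17:00 >= Sun 00:00? ✗; start Mon 17:00 > Thu 13:00? ✗; start Mon 17:00 <= Sat 23:00? ✓ → no.
Result: none.

none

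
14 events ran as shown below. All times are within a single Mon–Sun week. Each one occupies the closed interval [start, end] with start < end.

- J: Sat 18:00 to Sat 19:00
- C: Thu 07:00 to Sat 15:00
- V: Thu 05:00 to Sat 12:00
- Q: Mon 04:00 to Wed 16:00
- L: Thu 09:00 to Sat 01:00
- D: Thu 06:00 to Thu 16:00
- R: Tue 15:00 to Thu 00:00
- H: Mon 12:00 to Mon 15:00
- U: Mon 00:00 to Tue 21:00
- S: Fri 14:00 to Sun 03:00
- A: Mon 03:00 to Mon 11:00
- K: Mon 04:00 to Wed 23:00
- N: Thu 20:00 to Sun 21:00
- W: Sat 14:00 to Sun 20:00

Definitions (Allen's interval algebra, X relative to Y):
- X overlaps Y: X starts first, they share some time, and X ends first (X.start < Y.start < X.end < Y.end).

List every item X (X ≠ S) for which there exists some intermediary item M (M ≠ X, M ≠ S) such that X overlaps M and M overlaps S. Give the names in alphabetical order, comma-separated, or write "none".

Target S = [Fri 14:00, Sun 03:00].
Intermediaries M with M overlaps S: C, L, V.
Via C — items with X overlaps C: D, V.
Via L — items with X overlaps L: D.
Via V — items with X overlaps V: none.
Union: D, V.

D, V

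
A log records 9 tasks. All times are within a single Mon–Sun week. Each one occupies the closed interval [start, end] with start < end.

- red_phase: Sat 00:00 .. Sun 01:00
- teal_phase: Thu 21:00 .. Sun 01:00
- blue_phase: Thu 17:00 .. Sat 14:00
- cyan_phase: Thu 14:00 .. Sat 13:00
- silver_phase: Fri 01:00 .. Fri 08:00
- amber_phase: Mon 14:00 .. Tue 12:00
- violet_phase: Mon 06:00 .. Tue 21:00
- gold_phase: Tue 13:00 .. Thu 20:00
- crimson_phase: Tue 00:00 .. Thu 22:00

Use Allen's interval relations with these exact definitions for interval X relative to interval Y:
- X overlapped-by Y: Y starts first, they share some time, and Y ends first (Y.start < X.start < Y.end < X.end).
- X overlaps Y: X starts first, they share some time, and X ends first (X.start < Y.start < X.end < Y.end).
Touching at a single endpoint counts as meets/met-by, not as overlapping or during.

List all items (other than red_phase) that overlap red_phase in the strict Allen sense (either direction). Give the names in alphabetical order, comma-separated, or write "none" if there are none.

blue_phase, cyan_phase

Target red_phase = [Sat 00:00, Sun 01:00].
amber_phase [Mon 14:00, Tue 12:00] → before → no.
blue_phase [Thu 17:00, Sat 14:00] → overlaps → yes.
crimson_phase [Tue 00:00, Thu 22:00] → before → no.
cyan_phase [Thu 14:00, Sat 13:00] → overlaps → yes.
gold_phase [Tue 13:00, Thu 20:00] → before → no.
silver_phase [Fri 01:00, Fri 08:00] → before → no.
teal_phase [Thu 21:00, Sun 01:00] → finished-by → no.
violet_phase [Mon 06:00, Tue 21:00] → before → no.
Result: blue_phase, cyan_phase.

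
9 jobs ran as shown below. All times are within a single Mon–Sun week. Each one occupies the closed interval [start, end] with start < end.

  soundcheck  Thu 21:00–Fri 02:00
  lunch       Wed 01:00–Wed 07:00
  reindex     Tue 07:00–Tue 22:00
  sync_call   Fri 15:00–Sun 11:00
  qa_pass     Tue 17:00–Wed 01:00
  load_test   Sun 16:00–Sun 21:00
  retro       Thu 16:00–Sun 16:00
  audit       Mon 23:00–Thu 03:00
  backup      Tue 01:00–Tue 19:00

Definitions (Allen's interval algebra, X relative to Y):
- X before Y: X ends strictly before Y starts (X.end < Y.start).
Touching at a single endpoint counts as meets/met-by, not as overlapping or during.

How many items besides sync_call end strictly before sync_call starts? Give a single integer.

Target sync_call = [Fri 15:00, Sun 11:00].
audit [Mon 23:00, Thu 03:00] → before → counts.
backup [Tue 01:00, Tue 19:00] → before → counts.
load_test [Sun 16:00, Sun 21:00] → after → no.
lunch [Wed 01:00, Wed 07:00] → before → counts.
qa_pass [Tue 17:00, Wed 01:00] → before → counts.
reindex [Tue 07:00, Tue 22:00] → before → counts.
retro [Thu 16:00, Sun 16:00] → contains → no.
soundcheck [Thu 21:00, Fri 02:00] → before → counts.
Total: 6.

6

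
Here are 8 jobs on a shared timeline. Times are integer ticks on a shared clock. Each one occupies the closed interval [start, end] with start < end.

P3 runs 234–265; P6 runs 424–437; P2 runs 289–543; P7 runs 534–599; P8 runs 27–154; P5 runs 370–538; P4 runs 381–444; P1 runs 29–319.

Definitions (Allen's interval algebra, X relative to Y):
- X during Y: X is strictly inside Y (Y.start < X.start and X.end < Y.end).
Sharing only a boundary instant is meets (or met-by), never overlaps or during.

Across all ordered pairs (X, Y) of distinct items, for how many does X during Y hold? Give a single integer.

Checking all 56 ordered pairs for relation 'during'; matching pairs in alphabetical order:
(P3, P1): P3 during P1 ✓
(P4, P2): P4 during P2 ✓
(P4, P5): P4 during P5 ✓
(P5, P2): P5 during P2 ✓
(P6, P2): P6 during P2 ✓
(P6, P4): P6 during P4 ✓
(P6, P5): P6 during P5 ✓
Count: 7.

7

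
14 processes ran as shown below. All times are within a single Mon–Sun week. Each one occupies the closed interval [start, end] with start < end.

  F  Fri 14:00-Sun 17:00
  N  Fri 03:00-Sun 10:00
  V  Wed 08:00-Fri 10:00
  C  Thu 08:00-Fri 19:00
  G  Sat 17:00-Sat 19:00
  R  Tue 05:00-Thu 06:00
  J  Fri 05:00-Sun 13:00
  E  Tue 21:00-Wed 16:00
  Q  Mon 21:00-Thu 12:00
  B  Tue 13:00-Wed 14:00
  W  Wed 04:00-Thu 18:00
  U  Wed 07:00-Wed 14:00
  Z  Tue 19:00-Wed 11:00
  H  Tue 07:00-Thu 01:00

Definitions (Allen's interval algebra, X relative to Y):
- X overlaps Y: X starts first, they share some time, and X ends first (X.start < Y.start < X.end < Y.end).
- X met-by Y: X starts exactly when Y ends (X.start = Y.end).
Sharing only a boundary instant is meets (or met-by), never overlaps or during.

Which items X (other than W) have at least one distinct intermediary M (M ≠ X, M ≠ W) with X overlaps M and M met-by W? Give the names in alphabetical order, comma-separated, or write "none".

Target W = [Wed 04:00, Thu 18:00].
Intermediaries M with M met-by W: none.
Union: none.

none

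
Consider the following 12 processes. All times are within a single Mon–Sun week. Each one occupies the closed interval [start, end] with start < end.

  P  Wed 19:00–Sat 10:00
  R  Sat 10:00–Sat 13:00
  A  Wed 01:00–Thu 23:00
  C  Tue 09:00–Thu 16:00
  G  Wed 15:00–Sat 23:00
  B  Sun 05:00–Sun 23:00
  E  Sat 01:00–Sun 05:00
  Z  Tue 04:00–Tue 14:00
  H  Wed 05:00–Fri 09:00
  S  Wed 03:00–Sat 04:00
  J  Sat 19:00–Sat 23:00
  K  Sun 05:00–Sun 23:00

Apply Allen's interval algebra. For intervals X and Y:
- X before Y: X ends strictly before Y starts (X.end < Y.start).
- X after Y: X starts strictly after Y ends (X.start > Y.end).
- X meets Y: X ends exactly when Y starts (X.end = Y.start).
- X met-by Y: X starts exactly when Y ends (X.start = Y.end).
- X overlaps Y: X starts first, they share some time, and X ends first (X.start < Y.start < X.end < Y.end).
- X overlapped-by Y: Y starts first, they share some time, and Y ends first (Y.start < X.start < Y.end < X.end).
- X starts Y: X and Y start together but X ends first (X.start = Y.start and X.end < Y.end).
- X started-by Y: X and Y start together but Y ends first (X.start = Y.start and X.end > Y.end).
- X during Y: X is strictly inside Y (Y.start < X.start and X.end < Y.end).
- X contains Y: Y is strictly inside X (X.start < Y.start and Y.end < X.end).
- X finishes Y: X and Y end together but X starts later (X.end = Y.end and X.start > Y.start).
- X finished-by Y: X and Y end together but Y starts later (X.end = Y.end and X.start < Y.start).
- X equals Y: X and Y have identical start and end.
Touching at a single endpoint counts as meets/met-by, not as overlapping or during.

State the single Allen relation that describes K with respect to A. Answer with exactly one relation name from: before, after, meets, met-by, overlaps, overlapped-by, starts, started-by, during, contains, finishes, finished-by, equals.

K = [Sun 05:00, Sun 23:00]; A = [Wed 01:00, Thu 23:00].
Compare endpoints: K.start > A.start, K.start > A.end, K.end > A.start, K.end > A.end.
That pattern is 'after'.

after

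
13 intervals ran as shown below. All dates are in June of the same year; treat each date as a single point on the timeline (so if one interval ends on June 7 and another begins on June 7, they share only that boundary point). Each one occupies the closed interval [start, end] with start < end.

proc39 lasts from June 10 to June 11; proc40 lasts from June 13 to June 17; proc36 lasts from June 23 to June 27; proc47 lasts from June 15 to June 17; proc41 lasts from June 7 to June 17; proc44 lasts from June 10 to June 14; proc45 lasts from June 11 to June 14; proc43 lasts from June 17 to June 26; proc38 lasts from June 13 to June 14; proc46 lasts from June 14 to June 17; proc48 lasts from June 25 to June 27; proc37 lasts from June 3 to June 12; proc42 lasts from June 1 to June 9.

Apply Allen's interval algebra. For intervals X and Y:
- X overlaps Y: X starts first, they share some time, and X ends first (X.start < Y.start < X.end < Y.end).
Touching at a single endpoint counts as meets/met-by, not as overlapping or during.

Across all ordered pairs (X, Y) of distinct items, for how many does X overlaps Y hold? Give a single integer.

Checking all 156 ordered pairs for relation 'overlaps'; matching pairs in alphabetical order:
(proc37, proc41): proc37 overlaps proc41 ✓
(proc37, proc44): proc37 overlaps proc44 ✓
(proc37, proc45): proc37 overlaps proc45 ✓
(proc42, proc37): proc42 overlaps proc37 ✓
(proc42, proc41): proc42 overlaps proc41 ✓
(proc43, proc36): proc43 overlaps proc36 ✓
(proc43, proc48): proc43 overlaps proc48 ✓
(proc44, proc40): proc44 overlaps proc40 ✓
(proc45, proc40): proc45 overlaps proc40 ✓
Count: 9.

9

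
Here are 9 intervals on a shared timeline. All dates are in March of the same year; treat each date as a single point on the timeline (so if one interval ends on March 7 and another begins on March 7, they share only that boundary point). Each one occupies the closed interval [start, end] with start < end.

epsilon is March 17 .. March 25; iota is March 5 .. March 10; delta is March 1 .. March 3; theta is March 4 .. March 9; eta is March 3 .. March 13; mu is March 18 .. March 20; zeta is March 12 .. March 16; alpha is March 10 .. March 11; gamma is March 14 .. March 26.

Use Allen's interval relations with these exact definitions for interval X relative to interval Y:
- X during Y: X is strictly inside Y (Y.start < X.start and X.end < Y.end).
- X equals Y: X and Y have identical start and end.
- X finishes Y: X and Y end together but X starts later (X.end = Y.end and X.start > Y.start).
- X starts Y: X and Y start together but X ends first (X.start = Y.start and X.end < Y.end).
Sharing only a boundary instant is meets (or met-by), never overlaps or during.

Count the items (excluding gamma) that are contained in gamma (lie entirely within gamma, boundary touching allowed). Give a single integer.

2

Target gamma = [March 14, March 26].
alpha [March 10, March 11] → before → no.
delta [March 1, March 3] → before → no.
epsilon [March 17, March 25] → during → counts.
eta [March 3, March 13] → before → no.
iota [March 5, March 10] → before → no.
mu [March 18, March 20] → during → counts.
theta [March 4, March 9] → before → no.
zeta [March 12, March 16] → overlaps → no.
Total: 2.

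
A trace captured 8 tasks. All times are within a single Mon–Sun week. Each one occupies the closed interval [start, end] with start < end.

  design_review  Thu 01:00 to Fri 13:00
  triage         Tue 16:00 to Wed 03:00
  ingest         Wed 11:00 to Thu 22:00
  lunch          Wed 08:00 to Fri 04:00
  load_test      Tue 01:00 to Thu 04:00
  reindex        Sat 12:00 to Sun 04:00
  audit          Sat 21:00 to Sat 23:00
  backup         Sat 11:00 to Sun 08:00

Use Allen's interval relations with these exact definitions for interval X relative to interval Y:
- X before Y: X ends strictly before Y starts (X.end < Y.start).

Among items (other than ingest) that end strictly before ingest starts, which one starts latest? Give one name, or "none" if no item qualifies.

Target ingest = [Wed 11:00, Thu 22:00].
audit [Sat 21:00, Sat 23:00] → after → excluded.
backup [Sat 11:00, Sun 08:00] → after → excluded.
design_review [Thu 01:00, Fri 13:00] → overlapped-by → excluded.
load_test [Tue 01:00, Thu 04:00] → overlaps → excluded.
lunch [Wed 08:00, Fri 04:00] → contains → excluded.
reindex [Sat 12:00, Sun 04:00] → after → excluded.
triage [Tue 16:00, Wed 03:00] → before → candidate.
Among candidates, latest start is Tue 16:00 → triage.

triage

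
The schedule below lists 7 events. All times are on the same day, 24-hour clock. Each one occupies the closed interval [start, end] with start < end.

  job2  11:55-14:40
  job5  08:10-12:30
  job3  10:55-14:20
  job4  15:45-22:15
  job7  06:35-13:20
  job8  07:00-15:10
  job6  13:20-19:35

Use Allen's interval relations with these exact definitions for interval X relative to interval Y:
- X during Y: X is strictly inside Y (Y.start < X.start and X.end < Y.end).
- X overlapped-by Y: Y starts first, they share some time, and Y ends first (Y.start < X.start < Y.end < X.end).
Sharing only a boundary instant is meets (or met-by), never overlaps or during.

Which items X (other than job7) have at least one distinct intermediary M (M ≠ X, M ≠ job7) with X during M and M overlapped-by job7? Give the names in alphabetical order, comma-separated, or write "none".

job2, job3, job5

Target job7 = [06:35, 13:20].
Intermediaries M with M overlapped-by job7: job2, job3, job8.
Via job2 — items with X during job2: none.
Via job3 — items with X during job3: none.
Via job8 — items with X during job8: job2, job3, job5.
Union: job2, job3, job5.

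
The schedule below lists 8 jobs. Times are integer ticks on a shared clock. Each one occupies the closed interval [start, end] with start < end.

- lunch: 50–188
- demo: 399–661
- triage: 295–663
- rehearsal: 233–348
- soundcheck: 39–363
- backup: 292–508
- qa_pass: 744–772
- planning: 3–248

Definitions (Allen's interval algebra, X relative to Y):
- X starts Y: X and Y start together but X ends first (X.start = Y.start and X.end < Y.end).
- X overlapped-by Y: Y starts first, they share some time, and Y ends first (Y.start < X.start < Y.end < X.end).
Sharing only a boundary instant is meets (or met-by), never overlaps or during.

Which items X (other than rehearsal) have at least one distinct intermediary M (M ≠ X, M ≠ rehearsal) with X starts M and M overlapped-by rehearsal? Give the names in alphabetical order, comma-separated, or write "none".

none

Target rehearsal = [233, 348].
Intermediaries M with M overlapped-by rehearsal: backup, triage.
Via backup — items with X starts backup: none.
Via triage — items with X starts triage: none.
Union: none.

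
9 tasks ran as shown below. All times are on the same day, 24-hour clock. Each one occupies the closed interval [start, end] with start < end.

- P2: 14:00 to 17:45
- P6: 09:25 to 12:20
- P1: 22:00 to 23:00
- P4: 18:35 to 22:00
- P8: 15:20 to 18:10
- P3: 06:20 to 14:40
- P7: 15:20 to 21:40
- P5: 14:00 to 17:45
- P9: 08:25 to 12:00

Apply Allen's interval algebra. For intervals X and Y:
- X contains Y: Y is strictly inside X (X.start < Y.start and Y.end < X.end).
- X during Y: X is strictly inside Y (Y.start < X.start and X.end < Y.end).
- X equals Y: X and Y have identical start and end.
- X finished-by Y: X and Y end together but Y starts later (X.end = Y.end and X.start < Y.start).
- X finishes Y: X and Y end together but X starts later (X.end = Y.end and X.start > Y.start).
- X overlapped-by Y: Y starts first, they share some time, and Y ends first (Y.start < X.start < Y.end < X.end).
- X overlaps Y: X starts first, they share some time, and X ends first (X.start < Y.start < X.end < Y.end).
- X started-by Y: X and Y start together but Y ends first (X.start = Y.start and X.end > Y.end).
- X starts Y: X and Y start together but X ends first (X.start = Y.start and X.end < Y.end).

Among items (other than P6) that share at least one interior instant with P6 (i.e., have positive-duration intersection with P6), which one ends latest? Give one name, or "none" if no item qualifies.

Target P6 = [09:25, 12:20].
P1 [22:00, 23:00] → after → excluded.
P2 [14:00, 17:45] → after → excluded.
P3 [06:20, 14:40] → contains → candidate.
P4 [18:35, 22:00] → after → excluded.
P5 [14:00, 17:45] → after → excluded.
P7 [15:20, 21:40] → after → excluded.
P8 [15:20, 18:10] → after → excluded.
P9 [08:25, 12:00] → overlaps → candidate.
Among candidates, latest end is 14:40 → P3.

P3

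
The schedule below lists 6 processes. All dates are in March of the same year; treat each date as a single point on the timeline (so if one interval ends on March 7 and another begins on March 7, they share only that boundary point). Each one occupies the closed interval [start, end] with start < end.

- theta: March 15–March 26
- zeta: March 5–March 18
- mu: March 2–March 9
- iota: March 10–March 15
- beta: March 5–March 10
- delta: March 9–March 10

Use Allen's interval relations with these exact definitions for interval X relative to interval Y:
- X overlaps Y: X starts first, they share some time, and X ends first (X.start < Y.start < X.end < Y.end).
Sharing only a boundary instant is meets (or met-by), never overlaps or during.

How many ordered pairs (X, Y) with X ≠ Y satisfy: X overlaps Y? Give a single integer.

3

Checking all 30 ordered pairs for relation 'overlaps'; matching pairs in alphabetical order:
(mu, beta): mu overlaps beta ✓
(mu, zeta): mu overlaps zeta ✓
(zeta, theta): zeta overlaps theta ✓
Count: 3.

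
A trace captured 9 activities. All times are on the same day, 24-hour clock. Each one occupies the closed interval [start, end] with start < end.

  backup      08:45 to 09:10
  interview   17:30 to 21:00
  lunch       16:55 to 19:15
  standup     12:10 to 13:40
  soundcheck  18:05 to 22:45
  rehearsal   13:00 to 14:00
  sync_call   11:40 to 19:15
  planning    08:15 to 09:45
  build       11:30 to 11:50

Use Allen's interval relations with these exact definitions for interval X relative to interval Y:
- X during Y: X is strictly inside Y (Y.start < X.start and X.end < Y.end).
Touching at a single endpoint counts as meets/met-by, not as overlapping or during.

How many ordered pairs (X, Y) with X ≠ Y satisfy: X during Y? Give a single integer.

Checking all 72 ordered pairs for relation 'during'; matching pairs in alphabetical order:
(backup, planning): backup during planning ✓
(rehearsal, sync_call): rehearsal during sync_call ✓
(standup, sync_call): standup during sync_call ✓
Count: 3.

3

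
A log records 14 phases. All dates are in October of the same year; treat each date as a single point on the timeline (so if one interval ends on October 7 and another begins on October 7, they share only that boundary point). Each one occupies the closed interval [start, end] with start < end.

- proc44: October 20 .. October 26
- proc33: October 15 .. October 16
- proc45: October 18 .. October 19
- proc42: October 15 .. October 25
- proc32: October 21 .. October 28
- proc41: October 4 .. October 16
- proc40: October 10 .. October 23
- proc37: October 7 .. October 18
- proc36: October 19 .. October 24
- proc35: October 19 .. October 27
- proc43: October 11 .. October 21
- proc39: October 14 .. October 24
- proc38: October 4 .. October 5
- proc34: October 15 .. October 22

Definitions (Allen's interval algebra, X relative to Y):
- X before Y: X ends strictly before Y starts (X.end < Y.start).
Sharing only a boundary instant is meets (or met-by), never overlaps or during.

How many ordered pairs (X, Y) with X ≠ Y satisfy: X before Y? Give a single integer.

28

Checking all 182 ordered pairs for relation 'before'; matching pairs in alphabetical order:
(proc33, proc32): proc33 before proc32 ✓
(proc33, proc35): proc33 before proc35 ✓
(proc33, proc36): proc33 before proc36 ✓
(proc33, proc44): proc33 before proc44 ✓
(proc33, proc45): proc33 before proc45 ✓
(proc37, proc32): proc37 before proc32 ✓
(proc37, proc35): proc37 before proc35 ✓
(proc37, proc36): proc37 before proc36 ✓
(proc37, proc44): proc37 before proc44 ✓
(proc38, proc32): proc38 before proc32 ✓
(proc38, proc33): proc38 before proc33 ✓
(proc38, proc34): proc38 before proc34 ✓
(proc38, proc35): proc38 before proc35 ✓
(proc38, proc36): proc38 before proc36 ✓
(proc38, proc37): proc38 before proc37 ✓
(proc38, proc39): proc38 before proc39 ✓
(proc38, proc40): proc38 before proc40 ✓
(proc38, proc42): proc38 before proc42 ✓
(proc38, proc43): proc38 before proc43 ✓
(proc38, proc44): proc38 before proc44 ✓
(proc38, proc45): proc38 before proc45 ✓
(proc41, proc32): proc41 before proc32 ✓
(proc41, proc35): proc41 before proc35 ✓
(proc41, proc36): proc41 before proc36 ✓
... plus 4 further pairs not listed.
Count: 28.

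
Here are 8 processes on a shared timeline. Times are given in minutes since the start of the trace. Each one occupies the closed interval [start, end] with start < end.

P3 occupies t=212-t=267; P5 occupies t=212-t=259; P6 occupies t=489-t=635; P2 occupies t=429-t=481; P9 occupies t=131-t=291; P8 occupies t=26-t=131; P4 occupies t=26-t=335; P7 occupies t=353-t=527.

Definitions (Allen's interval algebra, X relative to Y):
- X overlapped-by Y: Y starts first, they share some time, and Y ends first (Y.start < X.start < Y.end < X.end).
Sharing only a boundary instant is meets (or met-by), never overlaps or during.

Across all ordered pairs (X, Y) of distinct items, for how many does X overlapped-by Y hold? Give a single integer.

1

Checking all 56 ordered pairs for relation 'overlapped-by'; matching pairs in alphabetical order:
(P6, P7): P6 overlapped-by P7 ✓
Count: 1.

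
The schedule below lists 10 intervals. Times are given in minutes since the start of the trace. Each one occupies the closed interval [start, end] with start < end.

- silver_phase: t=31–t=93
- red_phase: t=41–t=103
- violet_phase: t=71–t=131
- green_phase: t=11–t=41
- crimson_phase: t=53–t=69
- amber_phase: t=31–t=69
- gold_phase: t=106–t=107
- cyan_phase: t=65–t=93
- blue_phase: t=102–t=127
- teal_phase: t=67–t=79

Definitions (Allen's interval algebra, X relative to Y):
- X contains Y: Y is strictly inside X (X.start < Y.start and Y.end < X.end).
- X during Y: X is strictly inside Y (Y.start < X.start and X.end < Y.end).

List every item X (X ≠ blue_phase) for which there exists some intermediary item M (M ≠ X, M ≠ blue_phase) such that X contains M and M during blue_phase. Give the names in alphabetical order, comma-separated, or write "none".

violet_phase

Target blue_phase = [t=102, t=127].
Intermediaries M with M during blue_phase: gold_phase.
Via gold_phase — items with X contains gold_phase: violet_phase.
Union: violet_phase.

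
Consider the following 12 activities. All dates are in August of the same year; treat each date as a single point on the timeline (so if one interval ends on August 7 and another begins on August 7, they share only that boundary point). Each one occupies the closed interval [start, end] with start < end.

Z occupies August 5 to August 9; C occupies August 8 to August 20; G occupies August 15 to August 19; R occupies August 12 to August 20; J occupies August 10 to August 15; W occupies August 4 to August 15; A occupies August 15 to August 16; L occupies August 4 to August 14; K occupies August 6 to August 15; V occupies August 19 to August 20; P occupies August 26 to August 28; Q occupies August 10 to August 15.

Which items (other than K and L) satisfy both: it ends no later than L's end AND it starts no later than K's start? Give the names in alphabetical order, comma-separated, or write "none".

Z

Conditions: its end is no later than L's end (X.end <= August 14) AND its start is no later than K's start (X.start <= August 6).
A: end August 16 <= August 14? ✗; start August 15 <= August 6? ✗ → no.
C: end August 20 <= August 14? ✗; start August 8 <= August 6? ✗ → no.
G: end August 19 <= August 14? ✗; start August 15 <= August 6? ✗ → no.
J: end August 15 <= August 14? ✗; start August 10 <= August 6? ✗ → no.
P: end August 28 <= August 14? ✗; start August 26 <= August 6? ✗ → no.
Q: end August 15 <= August 14? ✗; start August 10 <= August 6? ✗ → no.
R: end August 20 <= August 14? ✗; start August 12 <= August 6? ✗ → no.
V: end August 20 <= August 14? ✗; start August 19 <= August 6? ✗ → no.
W: end August 15 <= August 14? ✗; start August 4 <= August 6? ✓ → no.
Z: end August 9 <= August 14? ✓; start August 5 <= August 6? ✓ → yes.
Result: Z.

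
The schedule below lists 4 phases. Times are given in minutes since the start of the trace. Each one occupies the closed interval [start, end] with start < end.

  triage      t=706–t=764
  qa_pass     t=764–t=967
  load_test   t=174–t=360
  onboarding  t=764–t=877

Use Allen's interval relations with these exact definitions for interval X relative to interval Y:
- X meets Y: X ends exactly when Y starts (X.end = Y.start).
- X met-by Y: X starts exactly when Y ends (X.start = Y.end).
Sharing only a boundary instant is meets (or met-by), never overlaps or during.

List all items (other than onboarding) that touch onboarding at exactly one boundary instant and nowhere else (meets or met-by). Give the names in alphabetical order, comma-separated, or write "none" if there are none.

triage

Target onboarding = [t=764, t=877].
load_test [t=174, t=360] → before → no.
qa_pass [t=764, t=967] → started-by → no.
triage [t=706, t=764] → meets → yes.
Result: triage.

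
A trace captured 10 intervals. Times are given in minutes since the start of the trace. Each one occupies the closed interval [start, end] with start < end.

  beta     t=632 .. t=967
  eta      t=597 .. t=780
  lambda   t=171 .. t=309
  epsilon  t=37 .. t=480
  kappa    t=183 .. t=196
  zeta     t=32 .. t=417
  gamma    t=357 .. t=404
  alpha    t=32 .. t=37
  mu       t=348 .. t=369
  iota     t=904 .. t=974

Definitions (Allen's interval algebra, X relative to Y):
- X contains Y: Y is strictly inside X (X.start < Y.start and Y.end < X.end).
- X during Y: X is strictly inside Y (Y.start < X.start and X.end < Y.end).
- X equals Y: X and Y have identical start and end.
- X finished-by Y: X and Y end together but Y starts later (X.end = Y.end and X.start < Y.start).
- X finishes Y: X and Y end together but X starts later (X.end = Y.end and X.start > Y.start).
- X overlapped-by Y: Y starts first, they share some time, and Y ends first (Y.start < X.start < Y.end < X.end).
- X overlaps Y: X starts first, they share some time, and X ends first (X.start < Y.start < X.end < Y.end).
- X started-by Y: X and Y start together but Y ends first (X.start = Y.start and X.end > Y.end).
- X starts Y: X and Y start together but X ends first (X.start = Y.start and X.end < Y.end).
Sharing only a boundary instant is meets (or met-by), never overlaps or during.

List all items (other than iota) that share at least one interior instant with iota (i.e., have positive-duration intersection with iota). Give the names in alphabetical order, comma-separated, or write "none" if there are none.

beta

Target iota = [t=904, t=974].
alpha [t=32, t=37] → before → no.
beta [t=632, t=967] → overlaps → yes.
epsilon [t=37, t=480] → before → no.
eta [t=597, t=780] → before → no.
gamma [t=357, t=404] → before → no.
kappa [t=183, t=196] → before → no.
lambda [t=171, t=309] → before → no.
mu [t=348, t=369] → before → no.
zeta [t=32, t=417] → before → no.
Result: beta.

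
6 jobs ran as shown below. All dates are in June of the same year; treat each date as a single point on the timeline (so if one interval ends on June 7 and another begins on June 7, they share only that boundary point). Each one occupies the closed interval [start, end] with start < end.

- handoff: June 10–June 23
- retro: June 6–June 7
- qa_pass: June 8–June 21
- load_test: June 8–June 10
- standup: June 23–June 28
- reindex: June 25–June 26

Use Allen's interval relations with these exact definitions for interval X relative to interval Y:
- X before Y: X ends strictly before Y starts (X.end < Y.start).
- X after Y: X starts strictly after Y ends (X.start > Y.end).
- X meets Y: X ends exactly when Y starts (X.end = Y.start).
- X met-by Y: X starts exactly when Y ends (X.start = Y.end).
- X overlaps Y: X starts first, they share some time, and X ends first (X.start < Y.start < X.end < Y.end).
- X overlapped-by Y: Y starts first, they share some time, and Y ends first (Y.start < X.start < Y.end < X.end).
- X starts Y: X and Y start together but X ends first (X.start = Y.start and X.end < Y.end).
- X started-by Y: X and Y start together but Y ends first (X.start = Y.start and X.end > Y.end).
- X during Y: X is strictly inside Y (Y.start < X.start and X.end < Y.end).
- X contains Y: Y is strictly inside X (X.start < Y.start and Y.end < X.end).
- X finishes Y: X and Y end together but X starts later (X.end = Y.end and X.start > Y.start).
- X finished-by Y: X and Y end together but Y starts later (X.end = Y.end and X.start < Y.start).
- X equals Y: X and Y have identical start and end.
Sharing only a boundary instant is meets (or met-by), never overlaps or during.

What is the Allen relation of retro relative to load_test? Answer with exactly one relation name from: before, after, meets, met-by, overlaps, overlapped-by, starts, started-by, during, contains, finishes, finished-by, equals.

retro = [June 6, June 7]; load_test = [June 8, June 10].
Compare endpoints: retro.start < load_test.start, retro.start < load_test.end, retro.end < load_test.start, retro.end < load_test.end.
That pattern is 'before'.

before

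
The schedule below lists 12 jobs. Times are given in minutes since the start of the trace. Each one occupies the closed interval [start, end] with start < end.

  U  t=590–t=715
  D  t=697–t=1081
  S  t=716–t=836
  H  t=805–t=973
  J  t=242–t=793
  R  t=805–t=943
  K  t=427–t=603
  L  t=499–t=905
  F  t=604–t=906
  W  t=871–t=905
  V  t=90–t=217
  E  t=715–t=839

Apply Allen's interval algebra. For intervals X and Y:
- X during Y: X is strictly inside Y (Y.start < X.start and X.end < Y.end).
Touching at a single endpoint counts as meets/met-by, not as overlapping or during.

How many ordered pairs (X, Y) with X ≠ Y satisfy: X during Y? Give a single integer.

Checking all 132 ordered pairs for relation 'during'; matching pairs in alphabetical order:
(E, D): E during D ✓
(E, F): E during F ✓
(E, L): E during L ✓
(H, D): H during D ✓
(K, J): K during J ✓
(R, D): R during D ✓
(S, D): S during D ✓
(S, E): S during E ✓
(S, F): S during F ✓
(S, L): S during L ✓
(U, J): U during J ✓
(U, L): U during L ✓
(W, D): W during D ✓
(W, F): W during F ✓
(W, H): W during H ✓
(W, R): W during R ✓
Count: 16.

16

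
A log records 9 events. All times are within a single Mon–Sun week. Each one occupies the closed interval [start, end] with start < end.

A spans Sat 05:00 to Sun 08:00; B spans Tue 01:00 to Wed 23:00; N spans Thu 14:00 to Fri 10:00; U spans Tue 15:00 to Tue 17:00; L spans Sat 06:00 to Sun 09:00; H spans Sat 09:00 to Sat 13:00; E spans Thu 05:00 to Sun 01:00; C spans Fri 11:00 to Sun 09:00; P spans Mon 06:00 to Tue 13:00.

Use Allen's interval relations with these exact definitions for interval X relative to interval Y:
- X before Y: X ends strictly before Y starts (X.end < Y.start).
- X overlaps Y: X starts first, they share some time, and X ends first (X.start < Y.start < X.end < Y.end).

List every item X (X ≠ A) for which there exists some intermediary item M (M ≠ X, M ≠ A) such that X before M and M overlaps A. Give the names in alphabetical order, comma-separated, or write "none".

B, P, U

Target A = [Sat 05:00, Sun 08:00].
Intermediaries M with M overlaps A: E.
Via E — items with X before E: B, P, U.
Union: B, P, U.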